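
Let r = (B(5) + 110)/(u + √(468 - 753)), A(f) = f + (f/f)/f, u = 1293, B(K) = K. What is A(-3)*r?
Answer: -247825/836067 + 575*I*√285/2508201 ≈ -0.29642 + 0.0038702*I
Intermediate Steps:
A(f) = f + 1/f
r = 115/(1293 + I*√285) (r = (5 + 110)/(1293 + √(468 - 753)) = 115/(1293 + √(-285)) = 115/(1293 + I*√285) ≈ 0.088925 - 0.001161*I)
A(-3)*r = (-3 + 1/(-3))*(49565/557378 - 115*I*√285/1672134) = (-3 - ⅓)*(49565/557378 - 115*I*√285/1672134) = -10*(49565/557378 - 115*I*√285/1672134)/3 = -247825/836067 + 575*I*√285/2508201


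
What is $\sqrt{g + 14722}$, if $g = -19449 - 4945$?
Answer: $2 i \sqrt{2418} \approx 98.346 i$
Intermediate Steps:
$g = -24394$ ($g = -19449 - 4945 = -24394$)
$\sqrt{g + 14722} = \sqrt{-24394 + 14722} = \sqrt{-9672} = 2 i \sqrt{2418}$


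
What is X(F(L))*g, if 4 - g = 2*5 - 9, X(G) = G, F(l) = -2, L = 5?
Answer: -6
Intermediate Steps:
g = 3 (g = 4 - (2*5 - 9) = 4 - (10 - 9) = 4 - 1*1 = 4 - 1 = 3)
X(F(L))*g = -2*3 = -6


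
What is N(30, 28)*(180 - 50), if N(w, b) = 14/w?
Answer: 182/3 ≈ 60.667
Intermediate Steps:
N(30, 28)*(180 - 50) = (14/30)*(180 - 50) = (14*(1/30))*130 = (7/15)*130 = 182/3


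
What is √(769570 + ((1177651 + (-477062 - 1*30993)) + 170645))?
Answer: √1609811 ≈ 1268.8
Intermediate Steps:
√(769570 + ((1177651 + (-477062 - 1*30993)) + 170645)) = √(769570 + ((1177651 + (-477062 - 30993)) + 170645)) = √(769570 + ((1177651 - 508055) + 170645)) = √(769570 + (669596 + 170645)) = √(769570 + 840241) = √1609811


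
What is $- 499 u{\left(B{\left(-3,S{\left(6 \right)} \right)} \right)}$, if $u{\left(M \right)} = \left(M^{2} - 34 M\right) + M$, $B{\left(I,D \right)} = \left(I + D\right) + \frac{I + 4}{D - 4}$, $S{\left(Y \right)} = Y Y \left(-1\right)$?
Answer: $- \frac{2244123259}{1600} \approx -1.4026 \cdot 10^{6}$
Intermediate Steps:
$S{\left(Y \right)} = - Y^{2}$ ($S{\left(Y \right)} = Y^{2} \left(-1\right) = - Y^{2}$)
$B{\left(I,D \right)} = D + I + \frac{4 + I}{-4 + D}$ ($B{\left(I,D \right)} = \left(D + I\right) + \frac{4 + I}{-4 + D} = D + I + \frac{4 + I}{-4 + D}$)
$u{\left(M \right)} = M^{2} - 33 M$
$- 499 u{\left(B{\left(-3,S{\left(6 \right)} \right)} \right)} = - 499 \frac{4 + \left(- 6^{2}\right)^{2} - 4 \left(- 6^{2}\right) - -9 + - 6^{2} \left(-3\right)}{-4 - 6^{2}} \left(-33 + \frac{4 + \left(- 6^{2}\right)^{2} - 4 \left(- 6^{2}\right) - -9 + - 6^{2} \left(-3\right)}{-4 - 6^{2}}\right) = - 499 \frac{4 + \left(\left(-1\right) 36\right)^{2} - 4 \left(\left(-1\right) 36\right) + 9 + \left(-1\right) 36 \left(-3\right)}{-4 - 36} \left(-33 + \frac{4 + \left(\left(-1\right) 36\right)^{2} - 4 \left(\left(-1\right) 36\right) + 9 + \left(-1\right) 36 \left(-3\right)}{-4 - 36}\right) = - 499 \frac{4 + \left(-36\right)^{2} - -144 + 9 - -108}{-4 - 36} \left(-33 + \frac{4 + \left(-36\right)^{2} - -144 + 9 - -108}{-4 - 36}\right) = - 499 \frac{4 + 1296 + 144 + 9 + 108}{-40} \left(-33 + \frac{4 + 1296 + 144 + 9 + 108}{-40}\right) = - 499 \left(- \frac{1}{40}\right) 1561 \left(-33 - \frac{1561}{40}\right) = - 499 \left(- \frac{1561 \left(-33 - \frac{1561}{40}\right)}{40}\right) = - 499 \left(\left(- \frac{1561}{40}\right) \left(- \frac{2881}{40}\right)\right) = \left(-499\right) \frac{4497241}{1600} = - \frac{2244123259}{1600}$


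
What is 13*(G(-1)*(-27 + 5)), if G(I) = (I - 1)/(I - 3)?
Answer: -143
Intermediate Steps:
G(I) = (-1 + I)/(-3 + I)
13*(G(-1)*(-27 + 5)) = 13*(((-1 - 1)/(-3 - 1))*(-27 + 5)) = 13*((-2/(-4))*(-22)) = 13*(-¼*(-2)*(-22)) = 13*((½)*(-22)) = 13*(-11) = -143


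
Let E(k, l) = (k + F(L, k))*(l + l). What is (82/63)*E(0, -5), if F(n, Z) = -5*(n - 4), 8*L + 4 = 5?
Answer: -31775/126 ≈ -252.18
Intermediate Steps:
L = ⅛ (L = -½ + (⅛)*5 = -½ + 5/8 = ⅛ ≈ 0.12500)
F(n, Z) = 20 - 5*n (F(n, Z) = -5*(-4 + n) = 20 - 5*n)
E(k, l) = 2*l*(155/8 + k) (E(k, l) = (k + (20 - 5*⅛))*(l + l) = (k + (20 - 5/8))*(2*l) = (k + 155/8)*(2*l) = (155/8 + k)*(2*l) = 2*l*(155/8 + k))
(82/63)*E(0, -5) = (82/63)*((¼)*(-5)*(155 + 8*0)) = (82*(1/63))*((¼)*(-5)*(155 + 0)) = 82*((¼)*(-5)*155)/63 = (82/63)*(-775/4) = -31775/126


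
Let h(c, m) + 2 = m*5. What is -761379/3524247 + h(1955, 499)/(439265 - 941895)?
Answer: -130492624847/590464089870 ≈ -0.22100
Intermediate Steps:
h(c, m) = -2 + 5*m (h(c, m) = -2 + m*5 = -2 + 5*m)
-761379/3524247 + h(1955, 499)/(439265 - 941895) = -761379/3524247 + (-2 + 5*499)/(439265 - 941895) = -761379*1/3524247 + (-2 + 2495)/(-502630) = -253793/1174749 + 2493*(-1/502630) = -253793/1174749 - 2493/502630 = -130492624847/590464089870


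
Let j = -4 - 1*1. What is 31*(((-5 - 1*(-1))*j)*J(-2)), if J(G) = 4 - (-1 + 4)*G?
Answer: 6200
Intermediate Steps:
j = -5 (j = -4 - 1 = -5)
J(G) = 4 - 3*G
31*(((-5 - 1*(-1))*j)*J(-2)) = 31*(((-5 - 1*(-1))*(-5))*(4 - 3*(-2))) = 31*(((-5 + 1)*(-5))*(4 + 6)) = 31*(-4*(-5)*10) = 31*(20*10) = 31*200 = 6200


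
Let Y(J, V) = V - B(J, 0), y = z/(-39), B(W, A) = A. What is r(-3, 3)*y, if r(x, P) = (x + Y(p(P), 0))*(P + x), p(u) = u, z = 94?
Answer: 0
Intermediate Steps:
y = -94/39 (y = 94/(-39) = 94*(-1/39) = -94/39 ≈ -2.4103)
Y(J, V) = V (Y(J, V) = V - 1*0 = V + 0 = V)
r(x, P) = x*(P + x) (r(x, P) = (x + 0)*(P + x) = x*(P + x))
r(-3, 3)*y = -3*(3 - 3)*(-94/39) = -3*0*(-94/39) = 0*(-94/39) = 0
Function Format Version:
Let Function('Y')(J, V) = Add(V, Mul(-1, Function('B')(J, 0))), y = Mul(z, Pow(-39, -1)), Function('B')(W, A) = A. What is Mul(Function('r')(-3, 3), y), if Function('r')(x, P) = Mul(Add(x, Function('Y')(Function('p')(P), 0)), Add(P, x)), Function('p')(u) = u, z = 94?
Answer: 0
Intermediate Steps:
y = Rational(-94, 39) (y = Mul(94, Pow(-39, -1)) = Mul(94, Rational(-1, 39)) = Rational(-94, 39) ≈ -2.4103)
Function('Y')(J, V) = V (Function('Y')(J, V) = Add(V, Mul(-1, 0)) = Add(V, 0) = V)
Function('r')(x, P) = Mul(x, Add(P, x)) (Function('r')(x, P) = Mul(Add(x, 0), Add(P, x)) = Mul(x, Add(P, x)))
Mul(Function('r')(-3, 3), y) = Mul(Mul(-3, Add(3, -3)), Rational(-94, 39)) = Mul(Mul(-3, 0), Rational(-94, 39)) = Mul(0, Rational(-94, 39)) = 0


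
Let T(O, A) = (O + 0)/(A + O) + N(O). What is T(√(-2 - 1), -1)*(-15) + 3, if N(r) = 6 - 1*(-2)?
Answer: -513/4 + 15*I*√3/4 ≈ -128.25 + 6.4952*I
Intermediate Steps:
N(r) = 8 (N(r) = 6 + 2 = 8)
T(O, A) = 8 + O/(A + O) (T(O, A) = (O + 0)/(A + O) + 8 = O/(A + O) + 8 = 8 + O/(A + O))
T(√(-2 - 1), -1)*(-15) + 3 = ((8*(-1) + 9*√(-2 - 1))/(-1 + √(-2 - 1)))*(-15) + 3 = ((-8 + 9*√(-3))/(-1 + √(-3)))*(-15) + 3 = ((-8 + 9*(I*√3))/(-1 + I*√3))*(-15) + 3 = ((-8 + 9*I*√3)/(-1 + I*√3))*(-15) + 3 = -15*(-8 + 9*I*√3)/(-1 + I*√3) + 3 = 3 - 15*(-8 + 9*I*√3)/(-1 + I*√3)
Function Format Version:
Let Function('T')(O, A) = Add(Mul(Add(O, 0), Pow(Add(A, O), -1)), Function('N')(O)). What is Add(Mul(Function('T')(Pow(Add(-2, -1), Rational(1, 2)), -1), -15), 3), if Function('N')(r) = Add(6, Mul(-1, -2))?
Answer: Add(Rational(-513, 4), Mul(Rational(15, 4), I, Pow(3, Rational(1, 2)))) ≈ Add(-128.25, Mul(6.4952, I))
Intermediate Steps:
Function('N')(r) = 8 (Function('N')(r) = Add(6, 2) = 8)
Function('T')(O, A) = Add(8, Mul(O, Pow(Add(A, O), -1))) (Function('T')(O, A) = Add(Mul(Add(O, 0), Pow(Add(A, O), -1)), 8) = Add(Mul(O, Pow(Add(A, O), -1)), 8) = Add(8, Mul(O, Pow(Add(A, O), -1))))
Add(Mul(Function('T')(Pow(Add(-2, -1), Rational(1, 2)), -1), -15), 3) = Add(Mul(Mul(Pow(Add(-1, Pow(Add(-2, -1), Rational(1, 2))), -1), Add(Mul(8, -1), Mul(9, Pow(Add(-2, -1), Rational(1, 2))))), -15), 3) = Add(Mul(Mul(Pow(Add(-1, Pow(-3, Rational(1, 2))), -1), Add(-8, Mul(9, Pow(-3, Rational(1, 2))))), -15), 3) = Add(Mul(Mul(Pow(Add(-1, Mul(I, Pow(3, Rational(1, 2)))), -1), Add(-8, Mul(9, Mul(I, Pow(3, Rational(1, 2)))))), -15), 3) = Add(Mul(Mul(Pow(Add(-1, Mul(I, Pow(3, Rational(1, 2)))), -1), Add(-8, Mul(9, I, Pow(3, Rational(1, 2))))), -15), 3) = Add(Mul(-15, Pow(Add(-1, Mul(I, Pow(3, Rational(1, 2)))), -1), Add(-8, Mul(9, I, Pow(3, Rational(1, 2))))), 3) = Add(3, Mul(-15, Pow(Add(-1, Mul(I, Pow(3, Rational(1, 2)))), -1), Add(-8, Mul(9, I, Pow(3, Rational(1, 2))))))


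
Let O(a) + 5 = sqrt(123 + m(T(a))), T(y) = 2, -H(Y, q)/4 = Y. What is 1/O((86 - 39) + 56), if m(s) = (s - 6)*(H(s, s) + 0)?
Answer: 1/26 + sqrt(155)/130 ≈ 0.13423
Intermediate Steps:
H(Y, q) = -4*Y
m(s) = -4*s*(-6 + s) (m(s) = (s - 6)*(-4*s + 0) = (-6 + s)*(-4*s) = -4*s*(-6 + s))
O(a) = -5 + sqrt(155) (O(a) = -5 + sqrt(123 + 4*2*(6 - 1*2)) = -5 + sqrt(123 + 4*2*(6 - 2)) = -5 + sqrt(123 + 4*2*4) = -5 + sqrt(123 + 32) = -5 + sqrt(155))
1/O((86 - 39) + 56) = 1/(-5 + sqrt(155))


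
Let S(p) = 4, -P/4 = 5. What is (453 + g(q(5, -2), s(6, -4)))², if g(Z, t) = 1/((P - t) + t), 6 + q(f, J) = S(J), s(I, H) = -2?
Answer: 82065481/400 ≈ 2.0516e+5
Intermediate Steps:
P = -20 (P = -4*5 = -20)
q(f, J) = -2 (q(f, J) = -6 + 4 = -2)
g(Z, t) = -1/20 (g(Z, t) = 1/((-20 - t) + t) = 1/(-20) = -1/20)
(453 + g(q(5, -2), s(6, -4)))² = (453 - 1/20)² = (9059/20)² = 82065481/400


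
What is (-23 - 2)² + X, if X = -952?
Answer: -327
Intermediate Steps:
(-23 - 2)² + X = (-23 - 2)² - 952 = (-25)² - 952 = 625 - 952 = -327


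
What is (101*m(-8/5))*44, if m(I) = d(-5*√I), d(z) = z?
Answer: -8888*I*√10 ≈ -28106.0*I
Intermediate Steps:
m(I) = -5*√I
(101*m(-8/5))*44 = (101*(-5*2*I*√10/5))*44 = (101*(-2*I*√10))*44 = -202*I*√10*44 = -8888*I*√10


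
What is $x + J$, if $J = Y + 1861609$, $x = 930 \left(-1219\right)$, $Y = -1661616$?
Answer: $-933677$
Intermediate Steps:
$x = -1133670$
$J = 199993$ ($J = -1661616 + 1861609 = 199993$)
$x + J = -1133670 + 199993 = -933677$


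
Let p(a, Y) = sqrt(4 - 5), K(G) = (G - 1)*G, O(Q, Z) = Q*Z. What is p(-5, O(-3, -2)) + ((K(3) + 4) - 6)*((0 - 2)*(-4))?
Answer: 32 + I ≈ 32.0 + 1.0*I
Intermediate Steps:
K(G) = G*(-1 + G) (K(G) = (-1 + G)*G = G*(-1 + G))
p(a, Y) = I (p(a, Y) = sqrt(-1) = I)
p(-5, O(-3, -2)) + ((K(3) + 4) - 6)*((0 - 2)*(-4)) = I + ((3*(-1 + 3) + 4) - 6)*((0 - 2)*(-4)) = I + ((3*2 + 4) - 6)*(-2*(-4)) = I + ((6 + 4) - 6)*8 = I + (10 - 6)*8 = I + 4*8 = I + 32 = 32 + I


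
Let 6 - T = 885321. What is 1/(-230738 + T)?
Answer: -1/1116053 ≈ -8.9602e-7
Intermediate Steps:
T = -885315 (T = 6 - 1*885321 = 6 - 885321 = -885315)
1/(-230738 + T) = 1/(-230738 - 885315) = 1/(-1116053) = -1/1116053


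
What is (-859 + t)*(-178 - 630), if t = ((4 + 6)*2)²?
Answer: 370872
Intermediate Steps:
t = 400 (t = (10*2)² = 20² = 400)
(-859 + t)*(-178 - 630) = (-859 + 400)*(-178 - 630) = -459*(-808) = 370872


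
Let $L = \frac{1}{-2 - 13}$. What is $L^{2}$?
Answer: $\frac{1}{225} \approx 0.0044444$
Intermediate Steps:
$L = - \frac{1}{15}$ ($L = \frac{1}{-15} = - \frac{1}{15} \approx -0.066667$)
$L^{2} = \left(- \frac{1}{15}\right)^{2} = \frac{1}{225}$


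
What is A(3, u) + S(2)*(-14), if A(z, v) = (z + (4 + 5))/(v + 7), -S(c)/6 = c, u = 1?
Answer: 339/2 ≈ 169.50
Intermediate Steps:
S(c) = -6*c
A(z, v) = (9 + z)/(7 + v) (A(z, v) = (z + 9)/(7 + v) = (9 + z)/(7 + v))
A(3, u) + S(2)*(-14) = (9 + 3)/(7 + 1) - 6*2*(-14) = 12/8 - 12*(-14) = (⅛)*12 + 168 = 3/2 + 168 = 339/2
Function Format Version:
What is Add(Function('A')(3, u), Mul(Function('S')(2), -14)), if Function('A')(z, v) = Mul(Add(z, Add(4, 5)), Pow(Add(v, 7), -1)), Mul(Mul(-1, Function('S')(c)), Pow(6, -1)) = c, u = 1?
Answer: Rational(339, 2) ≈ 169.50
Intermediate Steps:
Function('S')(c) = Mul(-6, c)
Function('A')(z, v) = Mul(Pow(Add(7, v), -1), Add(9, z)) (Function('A')(z, v) = Mul(Add(z, 9), Pow(Add(7, v), -1)) = Mul(Add(9, z), Pow(Add(7, v), -1)) = Mul(Pow(Add(7, v), -1), Add(9, z)))
Add(Function('A')(3, u), Mul(Function('S')(2), -14)) = Add(Mul(Pow(Add(7, 1), -1), Add(9, 3)), Mul(Mul(-6, 2), -14)) = Add(Mul(Pow(8, -1), 12), Mul(-12, -14)) = Add(Mul(Rational(1, 8), 12), 168) = Add(Rational(3, 2), 168) = Rational(339, 2)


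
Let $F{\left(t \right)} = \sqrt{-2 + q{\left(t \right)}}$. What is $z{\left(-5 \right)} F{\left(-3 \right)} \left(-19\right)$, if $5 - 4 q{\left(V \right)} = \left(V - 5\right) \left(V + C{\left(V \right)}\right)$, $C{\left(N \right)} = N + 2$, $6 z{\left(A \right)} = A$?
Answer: $\frac{95 i \sqrt{35}}{12} \approx 46.836 i$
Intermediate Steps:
$z{\left(A \right)} = \frac{A}{6}$
$C{\left(N \right)} = 2 + N$
$q{\left(V \right)} = \frac{5}{4} - \frac{\left(-5 + V\right) \left(2 + 2 V\right)}{4}$ ($q{\left(V \right)} = \frac{5}{4} - \frac{\left(V - 5\right) \left(V + \left(2 + V\right)\right)}{4} = \frac{5}{4} - \frac{\left(-5 + V\right) \left(2 + 2 V\right)}{4}$)
$F{\left(t \right)} = \sqrt{\frac{7}{4} + 2 t - \frac{t^{2}}{2}}$ ($F{\left(t \right)} = \sqrt{-2 + \left(\frac{15}{4} + 2 t - \frac{t^{2}}{2}\right)} = \sqrt{\frac{7}{4} + 2 t - \frac{t^{2}}{2}}$)
$z{\left(-5 \right)} F{\left(-3 \right)} \left(-19\right) = \frac{1}{6} \left(-5\right) \frac{\sqrt{7 - 2 \left(-3\right)^{2} + 8 \left(-3\right)}}{2} \left(-19\right) = - \frac{5 \frac{\sqrt{7 - 18 - 24}}{2}}{6} \left(-19\right) = - \frac{5 \frac{\sqrt{-35}}{2}}{6} \left(-19\right) = - \frac{5 \frac{i \sqrt{35}}{2}}{6} \left(-19\right) = - \frac{5 i \sqrt{35}}{12} \left(-19\right) = \frac{95 i \sqrt{35}}{12}$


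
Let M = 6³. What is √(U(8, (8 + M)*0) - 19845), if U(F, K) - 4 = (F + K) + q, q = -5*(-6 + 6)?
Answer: I*√19833 ≈ 140.83*I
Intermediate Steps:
q = 0 (q = -5*0 = 0)
M = 216
U(F, K) = 4 + F + K (U(F, K) = 4 + ((F + K) + 0) = 4 + (F + K) = 4 + F + K)
√(U(8, (8 + M)*0) - 19845) = √((4 + 8 + (8 + 216)*0) - 19845) = √((4 + 8 + 224*0) - 19845) = √((4 + 8 + 0) - 19845) = √(12 - 19845) = √(-19833) = I*√19833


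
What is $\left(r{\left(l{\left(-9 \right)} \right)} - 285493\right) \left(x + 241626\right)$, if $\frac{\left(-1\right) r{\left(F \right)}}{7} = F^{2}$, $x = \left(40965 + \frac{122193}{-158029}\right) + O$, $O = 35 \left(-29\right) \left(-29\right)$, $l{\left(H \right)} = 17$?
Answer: $- \frac{14177136380840476}{158029} \approx -8.9712 \cdot 10^{10}$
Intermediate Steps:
$O = 29435$ ($O = \left(-1015\right) \left(-29\right) = 29435$)
$x = \frac{11125119407}{158029}$ ($x = \left(40965 + \frac{122193}{-158029}\right) + 29435 = \left(40965 + 122193 \left(- \frac{1}{158029}\right)\right) + 29435 = \left(40965 - \frac{122193}{158029}\right) + 29435 = \frac{6473535792}{158029} + 29435 = \frac{11125119407}{158029} \approx 70399.0$)
$r{\left(F \right)} = - 7 F^{2}$
$\left(r{\left(l{\left(-9 \right)} \right)} - 285493\right) \left(x + 241626\right) = \left(- 7 \cdot 17^{2} - 285493\right) \left(\frac{11125119407}{158029} + 241626\right) = \left(\left(-7\right) 289 - 285493\right) \frac{49309034561}{158029} = \left(-2023 - 285493\right) \frac{49309034561}{158029} = \left(-287516\right) \frac{49309034561}{158029} = - \frac{14177136380840476}{158029}$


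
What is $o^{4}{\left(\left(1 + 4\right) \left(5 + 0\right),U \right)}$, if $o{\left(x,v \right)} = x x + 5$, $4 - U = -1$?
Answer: $157529610000$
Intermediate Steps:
$U = 5$ ($U = 4 - -1 = 4 + 1 = 5$)
$o{\left(x,v \right)} = 5 + x^{2}$ ($o{\left(x,v \right)} = x^{2} + 5 = 5 + x^{2}$)
$o^{4}{\left(\left(1 + 4\right) \left(5 + 0\right),U \right)} = \left(5 + \left(\left(1 + 4\right) \left(5 + 0\right)\right)^{2}\right)^{4} = \left(5 + \left(5 \cdot 5\right)^{2}\right)^{4} = \left(5 + 25^{2}\right)^{4} = \left(5 + 625\right)^{4} = 630^{4} = 157529610000$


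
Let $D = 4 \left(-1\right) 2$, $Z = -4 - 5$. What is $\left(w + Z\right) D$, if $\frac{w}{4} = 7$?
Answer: $-152$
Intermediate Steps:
$w = 28$ ($w = 4 \cdot 7 = 28$)
$Z = -9$
$D = -8$ ($D = \left(-4\right) 2 = -8$)
$\left(w + Z\right) D = \left(28 - 9\right) \left(-8\right) = 19 \left(-8\right) = -152$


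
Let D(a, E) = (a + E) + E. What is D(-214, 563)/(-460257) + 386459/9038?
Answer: 59287405769/1386600922 ≈ 42.757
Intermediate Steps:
D(a, E) = a + 2*E (D(a, E) = (E + a) + E = a + 2*E)
D(-214, 563)/(-460257) + 386459/9038 = (-214 + 2*563)/(-460257) + 386459/9038 = (-214 + 1126)*(-1/460257) + 386459*(1/9038) = 912*(-1/460257) + 386459/9038 = -304/153419 + 386459/9038 = 59287405769/1386600922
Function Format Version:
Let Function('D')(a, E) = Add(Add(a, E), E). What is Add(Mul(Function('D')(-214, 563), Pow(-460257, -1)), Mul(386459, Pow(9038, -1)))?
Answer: Rational(59287405769, 1386600922) ≈ 42.757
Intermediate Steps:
Function('D')(a, E) = Add(a, Mul(2, E)) (Function('D')(a, E) = Add(Add(E, a), E) = Add(a, Mul(2, E)))
Add(Mul(Function('D')(-214, 563), Pow(-460257, -1)), Mul(386459, Pow(9038, -1))) = Add(Mul(Add(-214, Mul(2, 563)), Pow(-460257, -1)), Mul(386459, Pow(9038, -1))) = Add(Mul(Add(-214, 1126), Rational(-1, 460257)), Mul(386459, Rational(1, 9038))) = Add(Mul(912, Rational(-1, 460257)), Rational(386459, 9038)) = Add(Rational(-304, 153419), Rational(386459, 9038)) = Rational(59287405769, 1386600922)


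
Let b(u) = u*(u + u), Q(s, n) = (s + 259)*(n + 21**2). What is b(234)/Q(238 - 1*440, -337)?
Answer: 351/19 ≈ 18.474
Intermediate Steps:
Q(s, n) = (259 + s)*(441 + n) (Q(s, n) = (259 + s)*(n + 441) = (259 + s)*(441 + n))
b(u) = 2*u**2 (b(u) = u*(2*u) = 2*u**2)
b(234)/Q(238 - 1*440, -337) = (2*234**2)/(114219 + 259*(-337) + 441*(238 - 1*440) - 337*(238 - 1*440)) = (2*54756)/(114219 - 87283 + 441*(238 - 440) - 337*(238 - 440)) = 109512/(114219 - 87283 + 441*(-202) - 337*(-202)) = 109512/(114219 - 87283 - 89082 + 68074) = 109512/5928 = 109512*(1/5928) = 351/19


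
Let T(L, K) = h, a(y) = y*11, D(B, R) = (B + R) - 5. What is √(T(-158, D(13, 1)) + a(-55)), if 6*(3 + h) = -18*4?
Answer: 2*I*√155 ≈ 24.9*I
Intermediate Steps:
D(B, R) = -5 + B + R
a(y) = 11*y
h = -15 (h = -3 + (-18*4)/6 = -3 + (⅙)*(-72) = -3 - 12 = -15)
T(L, K) = -15
√(T(-158, D(13, 1)) + a(-55)) = √(-15 + 11*(-55)) = √(-15 - 605) = √(-620) = 2*I*√155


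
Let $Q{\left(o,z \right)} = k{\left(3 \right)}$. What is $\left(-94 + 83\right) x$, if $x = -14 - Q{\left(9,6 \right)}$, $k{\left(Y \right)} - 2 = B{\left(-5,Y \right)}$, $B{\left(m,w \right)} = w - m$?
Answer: $264$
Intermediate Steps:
$k{\left(Y \right)} = 7 + Y$ ($k{\left(Y \right)} = 2 + \left(Y - -5\right) = 2 + \left(Y + 5\right) = 2 + \left(5 + Y\right) = 7 + Y$)
$Q{\left(o,z \right)} = 10$ ($Q{\left(o,z \right)} = 7 + 3 = 10$)
$x = -24$ ($x = -14 - 10 = -24$)
$\left(-94 + 83\right) x = \left(-94 + 83\right) \left(-24\right) = \left(-11\right) \left(-24\right) = 264$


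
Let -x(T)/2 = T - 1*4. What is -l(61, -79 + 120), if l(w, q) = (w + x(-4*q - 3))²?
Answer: -162409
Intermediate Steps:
x(T) = 8 - 2*T (x(T) = -2*(T - 1*4) = -2*(T - 4) = -2*(-4 + T) = 8 - 2*T)
l(w, q) = (14 + w + 8*q)² (l(w, q) = (w + (8 - 2*(-4*q - 3)))² = (w + (8 - 2*(-3 - 4*q)))² = (w + (8 + (6 + 8*q)))² = (w + (14 + 8*q))² = (14 + w + 8*q)²)
-l(61, -79 + 120) = -(14 + 61 + 8*(-79 + 120))² = -(14 + 61 + 8*41)² = -(14 + 61 + 328)² = -1*403² = -1*162409 = -162409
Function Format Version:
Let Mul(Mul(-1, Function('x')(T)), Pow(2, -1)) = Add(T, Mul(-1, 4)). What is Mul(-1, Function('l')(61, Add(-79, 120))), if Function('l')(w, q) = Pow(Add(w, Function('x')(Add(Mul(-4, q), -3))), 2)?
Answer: -162409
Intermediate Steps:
Function('x')(T) = Add(8, Mul(-2, T)) (Function('x')(T) = Mul(-2, Add(T, Mul(-1, 4))) = Mul(-2, Add(T, -4)) = Mul(-2, Add(-4, T)) = Add(8, Mul(-2, T)))
Function('l')(w, q) = Pow(Add(14, w, Mul(8, q)), 2) (Function('l')(w, q) = Pow(Add(w, Add(8, Mul(-2, Add(Mul(-4, q), -3)))), 2) = Pow(Add(w, Add(8, Mul(-2, Add(-3, Mul(-4, q))))), 2) = Pow(Add(w, Add(8, Add(6, Mul(8, q)))), 2) = Pow(Add(w, Add(14, Mul(8, q))), 2) = Pow(Add(14, w, Mul(8, q)), 2))
Mul(-1, Function('l')(61, Add(-79, 120))) = Mul(-1, Pow(Add(14, 61, Mul(8, Add(-79, 120))), 2)) = Mul(-1, Pow(Add(14, 61, Mul(8, 41)), 2)) = Mul(-1, Pow(Add(14, 61, 328), 2)) = Mul(-1, Pow(403, 2)) = Mul(-1, 162409) = -162409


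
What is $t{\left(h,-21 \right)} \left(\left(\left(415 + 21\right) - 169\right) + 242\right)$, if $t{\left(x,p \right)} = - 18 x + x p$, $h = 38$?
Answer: $-754338$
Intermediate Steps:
$t{\left(x,p \right)} = - 18 x + p x$
$t{\left(h,-21 \right)} \left(\left(\left(415 + 21\right) - 169\right) + 242\right) = 38 \left(-18 - 21\right) \left(\left(\left(415 + 21\right) - 169\right) + 242\right) = 38 \left(-39\right) \left(\left(436 - 169\right) + 242\right) = - 1482 \left(267 + 242\right) = \left(-1482\right) 509 = -754338$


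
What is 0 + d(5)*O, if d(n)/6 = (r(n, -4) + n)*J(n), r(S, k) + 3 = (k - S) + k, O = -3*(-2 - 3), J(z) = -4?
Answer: 3960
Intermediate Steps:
O = 15 (O = -3*(-5) = 15)
r(S, k) = -3 - S + 2*k (r(S, k) = -3 + ((k - S) + k) = -3 + (-S + 2*k) = -3 - S + 2*k)
d(n) = 264 (d(n) = 6*(((-3 - n + 2*(-4)) + n)*(-4)) = 6*(((-3 - n - 8) + n)*(-4)) = 6*(((-11 - n) + n)*(-4)) = 6*(-11*(-4)) = 6*44 = 264)
0 + d(5)*O = 0 + 264*15 = 0 + 3960 = 3960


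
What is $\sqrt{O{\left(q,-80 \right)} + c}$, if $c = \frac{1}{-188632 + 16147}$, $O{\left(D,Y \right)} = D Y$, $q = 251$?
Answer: $\frac{7 i \sqrt{1354652133085}}{57495} \approx 141.7 i$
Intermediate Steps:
$c = - \frac{1}{172485}$ ($c = \frac{1}{-172485} = - \frac{1}{172485} \approx -5.7976 \cdot 10^{-6}$)
$\sqrt{O{\left(q,-80 \right)} + c} = \sqrt{251 \left(-80\right) - \frac{1}{172485}} = \sqrt{-20080 - \frac{1}{172485}} = \sqrt{- \frac{3463498801}{172485}} = \frac{7 i \sqrt{1354652133085}}{57495}$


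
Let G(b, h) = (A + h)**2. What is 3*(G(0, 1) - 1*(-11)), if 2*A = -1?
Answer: 135/4 ≈ 33.750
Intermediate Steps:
A = -1/2 (A = (1/2)*(-1) = -1/2 ≈ -0.50000)
G(b, h) = (-1/2 + h)**2
3*(G(0, 1) - 1*(-11)) = 3*((-1 + 2*1)**2/4 - 1*(-11)) = 3*((-1 + 2)**2/4 + 11) = 3*((1/4)*1**2 + 11) = 3*((1/4)*1 + 11) = 3*(1/4 + 11) = 3*(45/4) = 135/4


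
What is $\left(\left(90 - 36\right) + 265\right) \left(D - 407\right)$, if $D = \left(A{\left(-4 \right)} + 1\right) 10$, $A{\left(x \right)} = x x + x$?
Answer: $-88363$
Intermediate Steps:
$A{\left(x \right)} = x + x^{2}$ ($A{\left(x \right)} = x^{2} + x = x + x^{2}$)
$D = 130$ ($D = \left(- 4 \left(1 - 4\right) + 1\right) 10 = \left(\left(-4\right) \left(-3\right) + 1\right) 10 = \left(12 + 1\right) 10 = 13 \cdot 10 = 130$)
$\left(\left(90 - 36\right) + 265\right) \left(D - 407\right) = \left(\left(90 - 36\right) + 265\right) \left(130 - 407\right) = \left(54 + 265\right) \left(-277\right) = 319 \left(-277\right) = -88363$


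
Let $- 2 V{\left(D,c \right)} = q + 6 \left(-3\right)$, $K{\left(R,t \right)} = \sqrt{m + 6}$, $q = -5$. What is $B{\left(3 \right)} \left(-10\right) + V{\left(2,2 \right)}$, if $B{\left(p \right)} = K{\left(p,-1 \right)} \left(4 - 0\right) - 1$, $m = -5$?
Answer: $- \frac{37}{2} \approx -18.5$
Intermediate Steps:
$K{\left(R,t \right)} = 1$ ($K{\left(R,t \right)} = \sqrt{-5 + 6} = \sqrt{1} = 1$)
$V{\left(D,c \right)} = \frac{23}{2}$ ($V{\left(D,c \right)} = - \frac{-5 + 6 \left(-3\right)}{2} = - \frac{-5 - 18}{2} = \left(- \frac{1}{2}\right) \left(-23\right) = \frac{23}{2}$)
$B{\left(p \right)} = 3$ ($B{\left(p \right)} = 1 \left(4 - 0\right) - 1 = 1 \left(4 + 0\right) - 1 = 1 \cdot 4 - 1 = 4 - 1 = 3$)
$B{\left(3 \right)} \left(-10\right) + V{\left(2,2 \right)} = 3 \left(-10\right) + \frac{23}{2} = -30 + \frac{23}{2} = - \frac{37}{2}$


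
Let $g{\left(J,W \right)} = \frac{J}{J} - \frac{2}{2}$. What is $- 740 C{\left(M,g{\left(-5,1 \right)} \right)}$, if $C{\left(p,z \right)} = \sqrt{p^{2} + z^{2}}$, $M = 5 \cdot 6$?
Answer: $-22200$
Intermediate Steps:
$g{\left(J,W \right)} = 0$ ($g{\left(J,W \right)} = 1 - 1 = 0$)
$M = 30$
$- 740 C{\left(M,g{\left(-5,1 \right)} \right)} = - 740 \sqrt{30^{2} + 0^{2}} = - 740 \sqrt{900 + 0} = - 740 \sqrt{900} = \left(-740\right) 30 = -22200$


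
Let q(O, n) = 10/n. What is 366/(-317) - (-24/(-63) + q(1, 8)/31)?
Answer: -1300813/825468 ≈ -1.5758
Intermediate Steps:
366/(-317) - (-24/(-63) + q(1, 8)/31) = 366/(-317) - (-24/(-63) + (10/8)/31) = 366*(-1/317) - (-24*(-1/63) + (10*(⅛))*(1/31)) = -366/317 - (8/21 + (5/4)*(1/31)) = -366/317 - (8/21 + 5/124) = -366/317 - 1*1097/2604 = -366/317 - 1097/2604 = -1300813/825468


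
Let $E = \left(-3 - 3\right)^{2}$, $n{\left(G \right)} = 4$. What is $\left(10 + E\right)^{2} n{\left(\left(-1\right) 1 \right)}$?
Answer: $8464$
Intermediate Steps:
$E = 36$ ($E = \left(-6\right)^{2} = 36$)
$\left(10 + E\right)^{2} n{\left(\left(-1\right) 1 \right)} = \left(10 + 36\right)^{2} \cdot 4 = 46^{2} \cdot 4 = 2116 \cdot 4 = 8464$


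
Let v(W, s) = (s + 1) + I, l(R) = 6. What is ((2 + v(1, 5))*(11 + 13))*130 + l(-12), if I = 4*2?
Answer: 49926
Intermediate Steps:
I = 8
v(W, s) = 9 + s (v(W, s) = (s + 1) + 8 = (1 + s) + 8 = 9 + s)
((2 + v(1, 5))*(11 + 13))*130 + l(-12) = ((2 + (9 + 5))*(11 + 13))*130 + 6 = ((2 + 14)*24)*130 + 6 = (16*24)*130 + 6 = 384*130 + 6 = 49920 + 6 = 49926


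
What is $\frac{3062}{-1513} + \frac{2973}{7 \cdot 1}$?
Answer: $\frac{4476715}{10591} \approx 422.69$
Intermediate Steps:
$\frac{3062}{-1513} + \frac{2973}{7 \cdot 1} = 3062 \left(- \frac{1}{1513}\right) + \frac{2973}{7} = - \frac{3062}{1513} + 2973 \cdot \frac{1}{7} = - \frac{3062}{1513} + \frac{2973}{7} = \frac{4476715}{10591}$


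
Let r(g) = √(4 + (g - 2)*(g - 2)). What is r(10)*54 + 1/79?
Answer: 1/79 + 108*√17 ≈ 445.31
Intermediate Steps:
r(g) = √(4 + (-2 + g)²) (r(g) = √(4 + (-2 + g)*(-2 + g)) = √(4 + (-2 + g)²))
r(10)*54 + 1/79 = √(4 + (-2 + 10)²)*54 + 1/79 = √(4 + 8²)*54 + 1/79 = √(4 + 64)*54 + 1/79 = √68*54 + 1/79 = (2*√17)*54 + 1/79 = 108*√17 + 1/79 = 1/79 + 108*√17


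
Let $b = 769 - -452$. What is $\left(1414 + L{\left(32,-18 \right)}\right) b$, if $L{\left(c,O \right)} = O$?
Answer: $1704516$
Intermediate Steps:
$b = 1221$ ($b = 769 + 452 = 1221$)
$\left(1414 + L{\left(32,-18 \right)}\right) b = \left(1414 - 18\right) 1221 = 1396 \cdot 1221 = 1704516$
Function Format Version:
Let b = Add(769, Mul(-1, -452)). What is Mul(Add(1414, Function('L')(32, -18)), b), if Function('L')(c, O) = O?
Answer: 1704516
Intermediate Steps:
b = 1221 (b = Add(769, 452) = 1221)
Mul(Add(1414, Function('L')(32, -18)), b) = Mul(Add(1414, -18), 1221) = Mul(1396, 1221) = 1704516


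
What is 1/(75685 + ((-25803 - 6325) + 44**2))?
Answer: 1/45493 ≈ 2.1981e-5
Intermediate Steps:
1/(75685 + ((-25803 - 6325) + 44**2)) = 1/(75685 + (-32128 + 1936)) = 1/(75685 - 30192) = 1/45493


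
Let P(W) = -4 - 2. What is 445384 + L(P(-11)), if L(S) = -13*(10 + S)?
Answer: 445332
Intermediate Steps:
P(W) = -6
L(S) = -130 - 13*S
445384 + L(P(-11)) = 445384 + (-130 - 13*(-6)) = 445384 + (-130 + 78) = 445384 - 52 = 445332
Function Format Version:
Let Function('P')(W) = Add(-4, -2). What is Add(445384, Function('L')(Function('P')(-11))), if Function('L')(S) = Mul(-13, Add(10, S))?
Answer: 445332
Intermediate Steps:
Function('P')(W) = -6
Function('L')(S) = Add(-130, Mul(-13, S))
Add(445384, Function('L')(Function('P')(-11))) = Add(445384, Add(-130, Mul(-13, -6))) = Add(445384, Add(-130, 78)) = Add(445384, -52) = 445332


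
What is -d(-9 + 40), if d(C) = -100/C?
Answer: 100/31 ≈ 3.2258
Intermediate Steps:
-d(-9 + 40) = -(-100)/(-9 + 40) = -(-100)/31 = -1*(-100/31) = 100/31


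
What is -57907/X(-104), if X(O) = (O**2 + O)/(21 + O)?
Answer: 4806281/10712 ≈ 448.68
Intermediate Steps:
X(O) = (O + O**2)/(21 + O)
-57907/X(-104) = -57907*(-(21 - 104)/(104*(1 - 104))) = -57907/((-104*(-103)/(-83))) = -57907/((-104*(-1/83)*(-103))) = -57907/(-10712/83) = -57907*(-83/10712) = 4806281/10712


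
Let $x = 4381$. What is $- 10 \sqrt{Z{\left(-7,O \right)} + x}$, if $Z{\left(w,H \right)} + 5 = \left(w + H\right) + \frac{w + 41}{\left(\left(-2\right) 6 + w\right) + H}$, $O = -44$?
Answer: $- \frac{10 \sqrt{1907087}}{21} \approx -657.61$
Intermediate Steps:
$Z{\left(w,H \right)} = -5 + H + w + \frac{41 + w}{-12 + H + w}$ ($Z{\left(w,H \right)} = -5 + \left(\left(w + H\right) + \frac{w + 41}{\left(\left(-2\right) 6 + w\right) + H}\right) = -5 + \left(\left(H + w\right) + \frac{41 + w}{\left(-12 + w\right) + H}\right) = -5 + \left(\left(H + w\right) + \frac{41 + w}{-12 + H + w}\right) = -5 + \left(H + w + \frac{41 + w}{-12 + H + w}\right) = -5 + H + w + \frac{41 + w}{-12 + H + w}$)
$- 10 \sqrt{Z{\left(-7,O \right)} + x} = - 10 \sqrt{\frac{101 + \left(-44\right)^{2} + \left(-7\right)^{2} - -748 - -112 + 2 \left(-44\right) \left(-7\right)}{-12 - 44 - 7} + 4381} = - 10 \sqrt{\frac{101 + 1936 + 49 + 748 + 112 + 616}{-63} + 4381} = - 10 \sqrt{\left(- \frac{1}{63}\right) 3562 + 4381} = - 10 \sqrt{- \frac{3562}{63} + 4381} = - 10 \sqrt{\frac{272441}{63}} = - 10 \frac{\sqrt{1907087}}{21} = - \frac{10 \sqrt{1907087}}{21}$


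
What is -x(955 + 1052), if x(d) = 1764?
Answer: -1764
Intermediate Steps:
-x(955 + 1052) = -1*1764 = -1764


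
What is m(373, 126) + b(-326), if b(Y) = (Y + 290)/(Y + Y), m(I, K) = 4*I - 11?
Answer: 241412/163 ≈ 1481.1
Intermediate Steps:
m(I, K) = -11 + 4*I
b(Y) = (290 + Y)/(2*Y) (b(Y) = (290 + Y)/((2*Y)) = (290 + Y)*(1/(2*Y)) = (290 + Y)/(2*Y))
m(373, 126) + b(-326) = (-11 + 4*373) + (½)*(290 - 326)/(-326) = (-11 + 1492) + (½)*(-1/326)*(-36) = 1481 + 9/163 = 241412/163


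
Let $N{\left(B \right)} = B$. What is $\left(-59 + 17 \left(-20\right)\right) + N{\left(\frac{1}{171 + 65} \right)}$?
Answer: $- \frac{94163}{236} \approx -399.0$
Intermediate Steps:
$\left(-59 + 17 \left(-20\right)\right) + N{\left(\frac{1}{171 + 65} \right)} = \left(-59 + 17 \left(-20\right)\right) + \frac{1}{171 + 65} = \left(-59 - 340\right) + \frac{1}{236} = -399 + \frac{1}{236} = - \frac{94163}{236}$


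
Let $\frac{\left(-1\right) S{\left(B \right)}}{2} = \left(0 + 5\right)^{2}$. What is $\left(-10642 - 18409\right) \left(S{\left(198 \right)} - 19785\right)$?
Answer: $576226585$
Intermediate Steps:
$S{\left(B \right)} = -50$ ($S{\left(B \right)} = - 2 \left(0 + 5\right)^{2} = - 2 \cdot 5^{2} = \left(-2\right) 25 = -50$)
$\left(-10642 - 18409\right) \left(S{\left(198 \right)} - 19785\right) = \left(-10642 - 18409\right) \left(-50 - 19785\right) = \left(-29051\right) \left(-19835\right) = 576226585$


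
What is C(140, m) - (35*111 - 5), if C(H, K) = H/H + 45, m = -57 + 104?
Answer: -3834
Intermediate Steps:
m = 47
C(H, K) = 46 (C(H, K) = 1 + 45 = 46)
C(140, m) - (35*111 - 5) = 46 - (35*111 - 5) = 46 - (3885 - 5) = 46 - 1*3880 = 46 - 3880 = -3834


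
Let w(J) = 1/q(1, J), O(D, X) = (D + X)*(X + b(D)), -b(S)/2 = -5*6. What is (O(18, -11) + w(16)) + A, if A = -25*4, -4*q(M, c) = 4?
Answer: 242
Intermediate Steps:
q(M, c) = -1 (q(M, c) = -1/4*4 = -1)
b(S) = 60 (b(S) = -(-10)*6 = -2*(-30) = 60)
O(D, X) = (60 + X)*(D + X) (O(D, X) = (D + X)*(X + 60) = (D + X)*(60 + X) = (60 + X)*(D + X))
A = -100
w(J) = -1 (w(J) = 1/(-1) = -1)
(O(18, -11) + w(16)) + A = (((-11)**2 + 60*18 + 60*(-11) + 18*(-11)) - 1) - 100 = ((121 + 1080 - 660 - 198) - 1) - 100 = (343 - 1) - 100 = 342 - 100 = 242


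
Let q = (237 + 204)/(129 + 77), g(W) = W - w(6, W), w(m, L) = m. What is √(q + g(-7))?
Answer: I*√460822/206 ≈ 3.2953*I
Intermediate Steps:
g(W) = -6 + W (g(W) = W - 1*6 = W - 6 = -6 + W)
q = 441/206 ≈ 2.1408
√(q + g(-7)) = √(441/206 + (-6 - 7)) = √(441/206 - 13) = √(-2237/206) = I*√460822/206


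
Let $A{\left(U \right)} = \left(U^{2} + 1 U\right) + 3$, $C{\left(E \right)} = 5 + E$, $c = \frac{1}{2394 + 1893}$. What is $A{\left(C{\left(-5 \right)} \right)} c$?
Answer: $\frac{1}{1429} \approx 0.00069979$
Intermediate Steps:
$c = \frac{1}{4287} \approx 0.00023326$
$A{\left(U \right)} = 3 + U + U^{2}$ ($A{\left(U \right)} = \left(U^{2} + U\right) + 3 = \left(U + U^{2}\right) + 3 = 3 + U + U^{2}$)
$A{\left(C{\left(-5 \right)} \right)} c = \left(3 + \left(5 - 5\right) + \left(5 - 5\right)^{2}\right) \frac{1}{4287} = \left(3 + 0 + 0^{2}\right) \frac{1}{4287} = \left(3 + 0 + 0\right) \frac{1}{4287} = 3 \cdot \frac{1}{4287} = \frac{1}{1429}$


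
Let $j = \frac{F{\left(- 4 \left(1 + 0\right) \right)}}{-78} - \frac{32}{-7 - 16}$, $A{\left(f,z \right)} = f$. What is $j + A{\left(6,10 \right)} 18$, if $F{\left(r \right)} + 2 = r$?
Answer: $\frac{32731}{299} \approx 109.47$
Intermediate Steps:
$F{\left(r \right)} = -2 + r$
$j = \frac{439}{299}$ ($j = \frac{-2 - 4 \left(1 + 0\right)}{-78} - \frac{32}{-7 - 16} = \left(-2 - 4\right) \left(- \frac{1}{78}\right) - \frac{32}{-7 - 16} = \left(-2 - 4\right) \left(- \frac{1}{78}\right) - \frac{32}{-23} = \left(-6\right) \left(- \frac{1}{78}\right) - - \frac{32}{23} = \frac{1}{13} + \frac{32}{23} = \frac{439}{299} \approx 1.4682$)
$j + A{\left(6,10 \right)} 18 = \frac{439}{299} + 6 \cdot 18 = \frac{439}{299} + 108 = \frac{32731}{299}$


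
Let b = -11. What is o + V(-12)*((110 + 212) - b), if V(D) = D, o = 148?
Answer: -3848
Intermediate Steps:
o + V(-12)*((110 + 212) - b) = 148 - 12*((110 + 212) - 1*(-11)) = 148 - 12*(322 + 11) = 148 - 12*333 = 148 - 3996 = -3848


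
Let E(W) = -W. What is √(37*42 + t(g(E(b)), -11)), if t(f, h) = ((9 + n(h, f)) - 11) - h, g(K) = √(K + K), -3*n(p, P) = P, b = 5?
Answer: √(14067 - 3*I*√10)/3 ≈ 39.535 - 0.013331*I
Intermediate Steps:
n(p, P) = -P/3
g(K) = √2*√K (g(K) = √(2*K) = √2*√K)
t(f, h) = -2 - h - f/3 (t(f, h) = ((9 - f/3) - 11) - h = (-2 - f/3) - h = -2 - h - f/3)
√(37*42 + t(g(E(b)), -11)) = √(37*42 + (-2 - 1*(-11) - √2*√(-1*5)/3)) = √(1554 + (-2 + 11 - √2*√(-5)/3)) = √(1554 + (-2 + 11 - √2*I*√5/3)) = √(1554 + (-2 + 11 - I*√10/3)) = √(1554 + (9 - I*√10/3)) = √(1563 - I*√10/3)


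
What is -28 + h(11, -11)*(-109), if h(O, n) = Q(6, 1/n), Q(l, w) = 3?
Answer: -355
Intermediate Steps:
h(O, n) = 3
-28 + h(11, -11)*(-109) = -28 + 3*(-109) = -28 - 327 = -355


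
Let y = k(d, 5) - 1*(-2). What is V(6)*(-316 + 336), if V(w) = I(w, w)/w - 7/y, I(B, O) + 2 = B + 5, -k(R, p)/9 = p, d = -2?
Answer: 1430/43 ≈ 33.256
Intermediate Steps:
k(R, p) = -9*p
I(B, O) = 3 + B (I(B, O) = -2 + (B + 5) = -2 + (5 + B) = 3 + B)
y = -43 (y = -9*5 - 1*(-2) = -45 + 2 = -43)
V(w) = 7/43 + (3 + w)/w (V(w) = (3 + w)/w - 7/(-43) = (3 + w)/w - 7*(-1/43) = (3 + w)/w + 7/43 = 7/43 + (3 + w)/w)
V(6)*(-316 + 336) = (50/43 + 3/6)*(-316 + 336) = (50/43 + 3*(⅙))*20 = (50/43 + ½)*20 = (143/86)*20 = 1430/43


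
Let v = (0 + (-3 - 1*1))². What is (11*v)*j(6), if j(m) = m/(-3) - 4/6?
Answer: -1408/3 ≈ -469.33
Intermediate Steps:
j(m) = -⅔ - m/3 (j(m) = m*(-⅓) - 4*⅙ = -m/3 - ⅔ = -⅔ - m/3)
v = 16 (v = (0 + (-3 - 1))² = (0 - 4)² = (-4)² = 16)
(11*v)*j(6) = (11*16)*(-⅔ - ⅓*6) = 176*(-⅔ - 2) = 176*(-8/3) = -1408/3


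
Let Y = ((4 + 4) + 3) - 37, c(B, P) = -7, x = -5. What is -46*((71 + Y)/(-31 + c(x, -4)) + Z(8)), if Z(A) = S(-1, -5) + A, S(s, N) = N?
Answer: -1587/19 ≈ -83.526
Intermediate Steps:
Z(A) = -5 + A
Y = -26 (Y = (8 + 3) - 37 = 11 - 37 = -26)
-46*((71 + Y)/(-31 + c(x, -4)) + Z(8)) = -46*((71 - 26)/(-31 - 7) + (-5 + 8)) = -46*(45/(-38) + 3) = -46*(45*(-1/38) + 3) = -46*(-45/38 + 3) = -46*69/38 = -1587/19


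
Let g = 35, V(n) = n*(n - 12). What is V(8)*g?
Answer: -1120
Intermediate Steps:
V(n) = n*(-12 + n)
V(8)*g = (8*(-12 + 8))*35 = (8*(-4))*35 = -32*35 = -1120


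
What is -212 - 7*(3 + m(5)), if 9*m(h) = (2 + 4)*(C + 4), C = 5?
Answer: -275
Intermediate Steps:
m(h) = 6 (m(h) = ((2 + 4)*(5 + 4))/9 = (6*9)/9 = (⅑)*54 = 6)
-212 - 7*(3 + m(5)) = -212 - 7*(3 + 6) = -212 - 7*9 = -212 - 1*63 = -212 - 63 = -275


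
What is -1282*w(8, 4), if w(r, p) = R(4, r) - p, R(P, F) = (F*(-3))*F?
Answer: 251272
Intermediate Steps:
R(P, F) = -3*F**2 (R(P, F) = (-3*F)*F = -3*F**2)
w(r, p) = -p - 3*r**2 (w(r, p) = -3*r**2 - p = -p - 3*r**2)
-1282*w(8, 4) = -1282*(-1*4 - 3*8**2) = -1282*(-4 - 3*64) = -1282*(-4 - 192) = -1282*(-196) = 251272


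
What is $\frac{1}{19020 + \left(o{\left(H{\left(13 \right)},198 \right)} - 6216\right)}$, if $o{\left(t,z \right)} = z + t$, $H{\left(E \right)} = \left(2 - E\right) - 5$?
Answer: $\frac{1}{12986} \approx 7.7006 \cdot 10^{-5}$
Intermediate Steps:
$H{\left(E \right)} = -3 - E$
$o{\left(t,z \right)} = t + z$
$\frac{1}{19020 + \left(o{\left(H{\left(13 \right)},198 \right)} - 6216\right)} = \frac{1}{19020 + \left(\left(\left(-3 - 13\right) + 198\right) - 6216\right)} = \frac{1}{19020 + \left(\left(-16 + 198\right) - 6216\right)} = \frac{1}{19020 + \left(182 - 6216\right)} = \frac{1}{19020 - 6034} = \frac{1}{12986}$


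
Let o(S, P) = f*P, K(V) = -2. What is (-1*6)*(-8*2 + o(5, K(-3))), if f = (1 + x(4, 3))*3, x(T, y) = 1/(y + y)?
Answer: 138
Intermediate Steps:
x(T, y) = 1/(2*y)
f = 7/2 (f = (1 + (½)/3)*3 = (1 + (½)*(⅓))*3 = (1 + ⅙)*3 = (7/6)*3 = 7/2 ≈ 3.5000)
o(S, P) = 7*P/2
(-1*6)*(-8*2 + o(5, K(-3))) = (-1*6)*(-8*2 + (7/2)*(-2)) = -6*(-16 - 7) = -6*(-23) = 138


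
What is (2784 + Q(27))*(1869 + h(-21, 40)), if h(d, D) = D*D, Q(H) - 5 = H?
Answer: 9768704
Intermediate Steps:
Q(H) = 5 + H
h(d, D) = D**2
(2784 + Q(27))*(1869 + h(-21, 40)) = (2784 + (5 + 27))*(1869 + 40**2) = (2784 + 32)*(1869 + 1600) = 2816*3469 = 9768704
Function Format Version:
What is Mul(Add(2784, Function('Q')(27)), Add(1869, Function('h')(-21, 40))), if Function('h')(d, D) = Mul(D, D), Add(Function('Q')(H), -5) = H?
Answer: 9768704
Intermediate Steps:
Function('Q')(H) = Add(5, H)
Function('h')(d, D) = Pow(D, 2)
Mul(Add(2784, Function('Q')(27)), Add(1869, Function('h')(-21, 40))) = Mul(Add(2784, Add(5, 27)), Add(1869, Pow(40, 2))) = Mul(Add(2784, 32), Add(1869, 1600)) = Mul(2816, 3469) = 9768704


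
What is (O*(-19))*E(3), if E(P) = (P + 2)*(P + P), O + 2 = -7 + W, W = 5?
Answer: 2280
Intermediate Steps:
O = -4 (O = -2 + (-7 + 5) = -2 - 2 = -4)
E(P) = 2*P*(2 + P) (E(P) = (2 + P)*(2*P) = 2*P*(2 + P))
(O*(-19))*E(3) = (-4*(-19))*(2*3*(2 + 3)) = 76*(2*3*5) = 76*30 = 2280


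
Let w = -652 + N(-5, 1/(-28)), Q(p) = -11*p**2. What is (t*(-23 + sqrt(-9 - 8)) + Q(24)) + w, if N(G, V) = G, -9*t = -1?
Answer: -62960/9 + I*sqrt(17)/9 ≈ -6995.6 + 0.45812*I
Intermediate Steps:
t = 1/9 (t = -1/9*(-1) = 1/9 ≈ 0.11111)
w = -657 (w = -652 - 5 = -657)
(t*(-23 + sqrt(-9 - 8)) + Q(24)) + w = ((-23 + sqrt(-9 - 8))/9 - 11*24**2) - 657 = ((-23 + sqrt(-17))/9 - 11*576) - 657 = ((-23 + I*sqrt(17))/9 - 6336) - 657 = ((-23/9 + I*sqrt(17)/9) - 6336) - 657 = (-57047/9 + I*sqrt(17)/9) - 657 = -62960/9 + I*sqrt(17)/9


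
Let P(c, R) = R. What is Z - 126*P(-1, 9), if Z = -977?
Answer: -2111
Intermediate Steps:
Z - 126*P(-1, 9) = -977 - 126*9 = -977 - 1134 = -2111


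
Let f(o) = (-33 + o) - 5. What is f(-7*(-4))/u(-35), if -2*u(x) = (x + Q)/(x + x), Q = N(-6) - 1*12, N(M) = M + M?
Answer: 1400/59 ≈ 23.729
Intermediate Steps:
N(M) = 2*M
Q = -24 (Q = 2*(-6) - 1*12 = -12 - 12 = -24)
u(x) = -(-24 + x)/(4*x) (u(x) = -(x - 24)/(2*(x + x)) = -(-24 + x)/(2*(2*x)) = -(-24 + x)*1/(2*x)/2 = -(-24 + x)/(4*x))
f(o) = -38 + o
f(-7*(-4))/u(-35) = (-38 - 7*(-4))/(((¼)*(24 - 1*(-35))/(-35))) = (-38 + 28)/(((¼)*(-1/35)*(24 + 35))) = -10/((¼)*(-1/35)*59) = -10/(-59/140) = -10*(-140/59) = 1400/59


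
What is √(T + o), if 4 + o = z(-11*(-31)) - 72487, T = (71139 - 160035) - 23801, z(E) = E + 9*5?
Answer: I*√184802 ≈ 429.89*I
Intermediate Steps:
z(E) = 45 + E (z(E) = E + 45 = 45 + E)
T = -112697 (T = -88896 - 23801 = -112697)
o = -72105 (o = -4 + ((45 - 11*(-31)) - 72487) = -4 + ((45 + 341) - 72487) = -4 + (386 - 72487) = -4 - 72101 = -72105)
√(T + o) = √(-112697 - 72105) = √(-184802) = I*√184802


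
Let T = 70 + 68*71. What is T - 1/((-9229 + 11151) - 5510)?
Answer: 17574025/3588 ≈ 4898.0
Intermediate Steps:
T = 4898 (T = 70 + 4828 = 4898)
T - 1/((-9229 + 11151) - 5510) = 4898 - 1/((-9229 + 11151) - 5510) = 4898 - 1/(1922 - 5510) = 4898 - 1/(-3588) = 4898 - 1*(-1/3588) = 4898 + 1/3588 = 17574025/3588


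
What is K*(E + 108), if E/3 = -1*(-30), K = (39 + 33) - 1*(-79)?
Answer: 29898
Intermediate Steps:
K = 151 (K = 72 + 79 = 151)
E = 90 (E = 3*(-1*(-30)) = 3*30 = 90)
K*(E + 108) = 151*(90 + 108) = 151*198 = 29898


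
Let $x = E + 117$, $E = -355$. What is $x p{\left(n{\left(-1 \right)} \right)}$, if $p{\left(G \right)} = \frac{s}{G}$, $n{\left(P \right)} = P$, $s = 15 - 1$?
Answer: $3332$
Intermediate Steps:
$s = 14$
$p{\left(G \right)} = \frac{14}{G}$
$x = -238$ ($x = -355 + 117 = -238$)
$x p{\left(n{\left(-1 \right)} \right)} = - 238 \frac{14}{-1} = - 238 \cdot 14 \left(-1\right) = \left(-238\right) \left(-14\right) = 3332$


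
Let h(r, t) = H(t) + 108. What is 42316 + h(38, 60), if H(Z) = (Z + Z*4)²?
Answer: 132424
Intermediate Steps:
H(Z) = 25*Z² (H(Z) = (Z + 4*Z)² = (5*Z)² = 25*Z²)
h(r, t) = 108 + 25*t² (h(r, t) = 25*t² + 108 = 108 + 25*t²)
42316 + h(38, 60) = 42316 + (108 + 25*60²) = 42316 + (108 + 25*3600) = 42316 + (108 + 90000) = 42316 + 90108 = 132424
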